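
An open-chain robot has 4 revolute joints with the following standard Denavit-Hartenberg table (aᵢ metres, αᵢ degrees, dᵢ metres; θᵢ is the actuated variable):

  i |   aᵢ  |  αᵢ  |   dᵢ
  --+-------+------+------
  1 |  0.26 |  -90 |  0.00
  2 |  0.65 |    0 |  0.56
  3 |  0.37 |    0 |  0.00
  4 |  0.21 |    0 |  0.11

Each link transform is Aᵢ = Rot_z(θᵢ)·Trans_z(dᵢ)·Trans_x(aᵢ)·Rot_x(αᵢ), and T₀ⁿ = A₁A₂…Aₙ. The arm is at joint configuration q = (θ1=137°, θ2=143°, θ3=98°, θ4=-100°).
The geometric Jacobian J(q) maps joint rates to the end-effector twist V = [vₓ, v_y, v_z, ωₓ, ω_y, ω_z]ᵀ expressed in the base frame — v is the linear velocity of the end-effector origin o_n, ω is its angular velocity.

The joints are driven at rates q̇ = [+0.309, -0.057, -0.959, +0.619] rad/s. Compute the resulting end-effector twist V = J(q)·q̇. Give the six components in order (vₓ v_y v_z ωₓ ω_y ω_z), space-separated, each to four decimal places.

o_n = [-0.0169, -0.9004, -0.1997]
J₁: ẑ×o_n = [0.9004, -0.0169, 0.0000], ω = ẑ
J2: z=[-0.6820, -0.7314, 0.0000] o=[-0.1902, 0.1773, 0.0000] → [0.1461, -0.1362, 0.8617, -0.6820, -0.7314, 0.0000]
J3: z=[-0.6820, -0.7314, 0.0000] o=[-0.1924, -0.5863, -0.3912] → [-0.1400, 0.1306, 0.3426, -0.6820, -0.7314, 0.0000]
J4: z=[-0.6820, -0.7314, 0.0000] o=[-0.0612, -0.7086, -0.0676] → [0.0967, -0.0901, 0.1632, -0.6820, -0.7314, 0.0000]
V = J·q̇ = [0.4640, -0.1785, -0.2766, 0.2708, 0.2903, 0.3090]

0.4640 -0.1785 -0.2766 0.2708 0.2903 0.3090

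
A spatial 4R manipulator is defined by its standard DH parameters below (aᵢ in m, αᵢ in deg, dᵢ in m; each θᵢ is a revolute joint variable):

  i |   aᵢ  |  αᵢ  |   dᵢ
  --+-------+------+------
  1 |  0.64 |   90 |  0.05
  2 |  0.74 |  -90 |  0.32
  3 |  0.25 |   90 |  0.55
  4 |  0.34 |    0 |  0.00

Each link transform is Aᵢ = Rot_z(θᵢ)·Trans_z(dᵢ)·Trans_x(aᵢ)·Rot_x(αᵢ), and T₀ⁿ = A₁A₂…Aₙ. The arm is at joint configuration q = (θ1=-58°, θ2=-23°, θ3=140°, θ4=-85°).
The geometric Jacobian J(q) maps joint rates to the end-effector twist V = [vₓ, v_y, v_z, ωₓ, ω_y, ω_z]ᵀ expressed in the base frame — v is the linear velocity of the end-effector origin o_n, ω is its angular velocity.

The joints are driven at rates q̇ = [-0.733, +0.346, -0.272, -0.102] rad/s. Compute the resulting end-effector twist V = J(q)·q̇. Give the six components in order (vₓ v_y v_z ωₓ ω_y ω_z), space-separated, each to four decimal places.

o_n = [0.5204, -1.0975, 0.0391]
J₁: ẑ×o_n = [1.0975, 0.5204, -0.0000], ω = ẑ
J2: z=[-0.8480, -0.5299, 0.0000] o=[0.3391, -0.5428, 0.0500] → [0.0058, -0.0093, 0.5666, -0.8480, -0.5299, 0.0000]
J3: z=[0.2071, -0.3314, 0.9205] o=[0.4287, -1.2900, -0.2391] → [-0.2693, 0.0268, 0.0702, 0.2071, -0.3314, 0.9205]
J4: z=[0.9632, -0.0958, -0.2512] o=[0.5855, -1.2376, 0.3420] → [0.0642, 0.3081, 0.1287, 0.9632, -0.0958, -0.2512]
V = J·q̇ = [-0.7358, -0.4234, 0.1638, -0.4480, -0.0834, -0.9578]

-0.7358 -0.4234 0.1638 -0.4480 -0.0834 -0.9578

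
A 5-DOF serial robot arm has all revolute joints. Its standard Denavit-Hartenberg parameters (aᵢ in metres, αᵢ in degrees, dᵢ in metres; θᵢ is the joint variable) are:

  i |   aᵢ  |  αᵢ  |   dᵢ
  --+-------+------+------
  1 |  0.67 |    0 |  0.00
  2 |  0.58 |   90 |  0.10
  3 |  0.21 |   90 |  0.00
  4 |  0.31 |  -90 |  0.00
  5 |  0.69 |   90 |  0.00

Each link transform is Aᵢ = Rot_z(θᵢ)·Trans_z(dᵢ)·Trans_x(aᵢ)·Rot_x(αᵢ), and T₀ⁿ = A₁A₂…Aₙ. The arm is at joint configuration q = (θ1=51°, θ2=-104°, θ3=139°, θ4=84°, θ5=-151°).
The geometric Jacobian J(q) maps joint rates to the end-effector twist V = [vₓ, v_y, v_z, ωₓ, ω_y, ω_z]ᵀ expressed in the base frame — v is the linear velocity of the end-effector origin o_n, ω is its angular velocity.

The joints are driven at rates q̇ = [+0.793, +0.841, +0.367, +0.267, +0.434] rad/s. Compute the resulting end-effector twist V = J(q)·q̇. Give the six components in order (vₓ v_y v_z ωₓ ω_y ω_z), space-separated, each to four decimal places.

o_n = [1.0544, 0.1659, 0.4701]
J₁: ẑ×o_n = [-0.1659, 1.0544, 0.0000], ω = ẑ
J2: z=[0.0000, 0.0000, 1.0000] o=[0.4216, 0.5207, 0.0000] → [0.3547, 0.6328, -0.0000, 0.0000, 0.0000, 1.0000]
J3: z=[-0.7986, -0.6018, 0.0000] o=[0.7707, 0.0575, 0.1000] → [-0.2227, 0.2956, 0.0841, -0.7986, -0.6018, 0.0000]
J4: z=[0.3948, -0.5240, 0.7547] o=[0.6753, 0.1841, 0.2378] → [-0.1081, 0.1944, 0.1915, 0.3948, -0.5240, 0.7547]
J5: z=[0.3682, -0.6623, -0.6525] o=[0.4144, 0.0180, 0.2590] → [-0.0433, -0.4953, 0.4784, 0.3682, -0.6623, -0.6525]
V = J·q̇ = [0.0373, 1.3137, 0.2896, -0.0279, -0.6482, 1.5523]

0.0373 1.3137 0.2896 -0.0279 -0.6482 1.5523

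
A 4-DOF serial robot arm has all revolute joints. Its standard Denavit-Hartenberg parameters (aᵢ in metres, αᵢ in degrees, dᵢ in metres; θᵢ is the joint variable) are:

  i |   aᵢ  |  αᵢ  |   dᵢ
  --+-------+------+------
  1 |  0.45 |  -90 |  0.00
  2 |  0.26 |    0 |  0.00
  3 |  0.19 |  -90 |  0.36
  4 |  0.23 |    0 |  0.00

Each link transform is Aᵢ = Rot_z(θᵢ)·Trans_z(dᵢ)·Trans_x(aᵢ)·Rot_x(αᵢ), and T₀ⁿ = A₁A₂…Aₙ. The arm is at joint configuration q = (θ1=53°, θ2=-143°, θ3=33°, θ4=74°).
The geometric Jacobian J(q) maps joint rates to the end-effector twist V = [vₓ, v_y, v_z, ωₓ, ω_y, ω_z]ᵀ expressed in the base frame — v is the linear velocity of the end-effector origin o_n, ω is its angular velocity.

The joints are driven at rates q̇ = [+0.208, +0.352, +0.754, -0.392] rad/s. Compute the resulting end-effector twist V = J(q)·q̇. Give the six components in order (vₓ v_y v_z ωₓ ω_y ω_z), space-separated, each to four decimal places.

0.1107 0.2420 0.2504 -1.1050 0.3714 0.0739

o_n = [-0.0172, 0.2079, 0.3946]
J₁: ẑ×o_n = [-0.2079, -0.0172, 0.0000], ω = ẑ
J2: z=[-0.7986, 0.6018, 0.0000] o=[0.2708, 0.3594, 0.0000] → [0.2375, 0.3151, 0.2943, -0.7986, 0.6018, 0.0000]
J3: z=[-0.7986, 0.6018, 0.0000] o=[0.1459, 0.1936, 0.1565] → [0.1433, 0.1902, 0.0867, -0.7986, 0.6018, 0.0000]
J4: z=[0.5655, 0.7505, 0.3420] o=[-0.1808, 0.3583, 0.3350] → [0.0961, 0.0222, -0.2078, 0.5655, 0.7505, 0.3420]
V = J·q̇ = [0.1107, 0.2420, 0.2504, -1.1050, 0.3714, 0.0739]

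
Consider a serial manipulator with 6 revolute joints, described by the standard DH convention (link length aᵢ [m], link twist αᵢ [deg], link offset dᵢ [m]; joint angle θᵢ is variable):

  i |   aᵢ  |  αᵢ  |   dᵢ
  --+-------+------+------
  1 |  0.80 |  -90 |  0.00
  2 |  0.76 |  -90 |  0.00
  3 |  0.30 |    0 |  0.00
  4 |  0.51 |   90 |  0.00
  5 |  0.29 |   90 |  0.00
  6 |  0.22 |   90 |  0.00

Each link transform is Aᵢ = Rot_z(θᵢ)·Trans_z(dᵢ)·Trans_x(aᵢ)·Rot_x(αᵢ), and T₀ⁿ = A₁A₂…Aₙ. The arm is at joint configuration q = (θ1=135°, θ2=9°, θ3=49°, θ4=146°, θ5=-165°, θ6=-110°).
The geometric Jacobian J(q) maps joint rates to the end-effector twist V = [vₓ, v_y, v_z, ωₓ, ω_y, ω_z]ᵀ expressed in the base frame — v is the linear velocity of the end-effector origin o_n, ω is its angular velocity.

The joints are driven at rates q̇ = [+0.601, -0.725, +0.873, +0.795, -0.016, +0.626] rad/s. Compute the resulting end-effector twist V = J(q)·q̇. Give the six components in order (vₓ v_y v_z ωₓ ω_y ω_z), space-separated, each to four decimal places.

-1.1044 -0.5242 0.4878 0.6706 0.3922 -1.6688

o_n = [-1.1098, 1.0369, -0.0574]
J₁: ẑ×o_n = [-1.0369, -1.1098, 0.0000], ω = ẑ
J2: z=[-0.7071, -0.7071, 0.0000] o=[-0.5657, 0.5657, 0.0000] → [0.0406, -0.0406, -0.7179, -0.7071, -0.7071, 0.0000]
J3: z=[0.1106, -0.1106, -0.9877] o=[-1.0965, 1.0965, -0.1189] → [-0.0657, 0.0064, -0.0081, 0.1106, -0.1106, -0.9877]
J4: z=[0.1106, -0.1106, -0.9877] o=[-1.0738, 1.3940, -0.1497] → [-0.3630, 0.0253, -0.0435, 0.1106, -0.1106, -0.9877]
J5: z=[0.8638, 0.5023, 0.0405] o=[-0.8231, 0.9566, -0.0726] → [0.0044, -0.0247, 0.2133, 0.8638, 0.5023, 0.0405]
J6: z=[-0.0204, 0.1151, -0.9931] o=[-0.9691, 1.2052, -0.0408] → [-0.1691, 0.1394, 0.0196, -0.0204, 0.1151, -0.9931]
V = J·q̇ = [-1.1044, -0.5242, 0.4878, 0.6706, 0.3922, -1.6688]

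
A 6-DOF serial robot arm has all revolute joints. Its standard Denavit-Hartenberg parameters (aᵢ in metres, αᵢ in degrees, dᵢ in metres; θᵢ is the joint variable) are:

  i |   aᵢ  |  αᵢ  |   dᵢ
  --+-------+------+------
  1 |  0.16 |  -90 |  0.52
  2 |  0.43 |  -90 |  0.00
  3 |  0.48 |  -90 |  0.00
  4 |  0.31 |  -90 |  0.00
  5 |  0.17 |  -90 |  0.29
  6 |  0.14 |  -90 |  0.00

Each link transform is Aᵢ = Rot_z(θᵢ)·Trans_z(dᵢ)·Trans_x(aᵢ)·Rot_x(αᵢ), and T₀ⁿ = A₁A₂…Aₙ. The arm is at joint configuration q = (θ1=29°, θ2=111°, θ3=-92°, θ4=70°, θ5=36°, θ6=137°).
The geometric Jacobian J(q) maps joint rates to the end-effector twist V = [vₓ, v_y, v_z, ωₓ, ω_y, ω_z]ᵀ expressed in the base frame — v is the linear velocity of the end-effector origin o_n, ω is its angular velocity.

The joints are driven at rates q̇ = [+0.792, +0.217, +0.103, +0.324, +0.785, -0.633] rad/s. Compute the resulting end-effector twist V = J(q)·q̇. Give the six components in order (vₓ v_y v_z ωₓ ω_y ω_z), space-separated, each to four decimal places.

-0.5212 0.0084 -0.0143 0.3284 -0.2340 -0.1926

o_n = [0.1526, 0.5651, 0.0227]
J₁: ẑ×o_n = [-0.5651, 0.1526, 0.0000], ω = ẑ
J2: z=[-0.4848, 0.8746, 0.0000] o=[0.1399, 0.0776, 0.5200] → [-0.4349, -0.2411, -0.2475, -0.4848, 0.8746, 0.0000]
J3: z=[-0.8165, -0.4526, 0.3584] o=[0.0052, 0.0029, 0.1186] → [-0.1581, -0.0254, -0.3924, -0.8165, -0.4526, 0.3584]
J4: z=[-0.3302, -0.1431, -0.9330] o=[-0.2222, 0.4253, 0.1342] → [0.1464, -0.3865, 0.0075, -0.3302, -0.1431, -0.9330]
J5: z=[0.7243, -0.6723, -0.1532] o=[-0.0345, 0.6505, 0.0333] → [-0.0060, -0.0210, 0.0640, 0.7243, -0.6723, -0.1532]
J6: z=[-0.0887, -0.3112, 0.9462] o=[0.2918, 0.5697, 0.0373] → [0.0089, -0.1330, -0.0429, -0.0887, -0.3112, 0.9462]
V = J·q̇ = [-0.5212, 0.0084, -0.0143, 0.3284, -0.2340, -0.1926]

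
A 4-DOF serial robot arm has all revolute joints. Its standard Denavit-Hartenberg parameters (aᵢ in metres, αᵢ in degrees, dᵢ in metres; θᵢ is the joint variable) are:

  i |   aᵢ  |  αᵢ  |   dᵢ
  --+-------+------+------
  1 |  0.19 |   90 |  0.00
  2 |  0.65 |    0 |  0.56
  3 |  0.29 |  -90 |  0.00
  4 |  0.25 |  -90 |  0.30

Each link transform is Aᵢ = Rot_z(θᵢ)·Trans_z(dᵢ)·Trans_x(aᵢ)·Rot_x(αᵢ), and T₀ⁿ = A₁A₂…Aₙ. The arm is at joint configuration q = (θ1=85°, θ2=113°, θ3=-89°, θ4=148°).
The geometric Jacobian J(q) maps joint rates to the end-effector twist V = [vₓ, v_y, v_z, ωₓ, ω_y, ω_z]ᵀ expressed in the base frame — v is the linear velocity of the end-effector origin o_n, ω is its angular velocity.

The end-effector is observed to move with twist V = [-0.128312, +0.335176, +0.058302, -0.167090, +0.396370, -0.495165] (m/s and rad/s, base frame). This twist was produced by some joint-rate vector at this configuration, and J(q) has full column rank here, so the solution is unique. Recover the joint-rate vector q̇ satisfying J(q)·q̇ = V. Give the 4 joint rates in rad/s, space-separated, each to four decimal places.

o_n = [0.4159, -0.1516, 0.9041]
J₁: ẑ×o_n = [0.1516, 0.4159, -0.0000], ω = ẑ
J2: z=[0.9962, -0.0872, 0.0000] o=[0.0166, 0.1893, 0.0000] → [-0.0788, -0.9007, -0.3048, 0.9962, -0.0872, 0.0000]
J3: z=[0.9962, -0.0872, 0.0000] o=[0.5523, -0.1125, 0.5983] → [-0.0267, -0.3046, -0.0508, 0.9962, -0.0872, 0.0000]
J4: z=[-0.0354, -0.4052, 0.9135] o=[0.5754, 0.1514, 0.7163] → [0.2007, -0.1390, -0.0539, -0.0354, -0.4052, 0.9135]
q̇ = J⁺·V = [0.3590, 0.0090, -0.2100, -0.9350]

0.3590 0.0090 -0.2100 -0.9350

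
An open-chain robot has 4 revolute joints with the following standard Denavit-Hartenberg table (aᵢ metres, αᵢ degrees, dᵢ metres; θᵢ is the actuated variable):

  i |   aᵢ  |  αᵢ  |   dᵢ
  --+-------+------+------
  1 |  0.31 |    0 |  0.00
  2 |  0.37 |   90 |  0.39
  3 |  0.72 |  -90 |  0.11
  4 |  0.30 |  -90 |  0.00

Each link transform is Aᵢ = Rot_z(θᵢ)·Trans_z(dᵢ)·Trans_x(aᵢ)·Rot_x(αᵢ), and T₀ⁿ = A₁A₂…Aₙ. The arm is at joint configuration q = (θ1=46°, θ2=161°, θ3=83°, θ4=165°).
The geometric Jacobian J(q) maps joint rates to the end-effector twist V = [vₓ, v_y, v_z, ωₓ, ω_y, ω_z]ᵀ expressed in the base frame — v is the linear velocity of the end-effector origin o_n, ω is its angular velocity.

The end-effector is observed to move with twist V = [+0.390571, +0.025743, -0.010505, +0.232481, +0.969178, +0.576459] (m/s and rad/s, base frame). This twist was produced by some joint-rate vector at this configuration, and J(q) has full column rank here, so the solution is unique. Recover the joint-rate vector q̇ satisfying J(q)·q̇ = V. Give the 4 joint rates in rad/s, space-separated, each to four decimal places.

o_n = [-0.1757, 0.0600, 0.8170]
J₁: ẑ×o_n = [-0.0600, -0.1757, 0.0000], ω = ẑ
J2: z=[0.0000, 0.0000, 1.0000] o=[0.2153, 0.2230, 0.0000] → [0.1630, -0.3911, 0.0000, 0.0000, 0.0000, 1.0000]
J3: z=[-0.4540, 0.8910, 0.0000] o=[-0.1143, 0.0550, 0.3900] → [0.3805, 0.1939, 0.0524, -0.4540, 0.8910, 0.0000]
J4: z=[0.8844, 0.4506, 0.1219] o=[-0.2424, 0.1132, 1.1046] → [-0.1231, 0.2625, -0.0771, 0.8844, 0.4506, 0.1219]
q̇ = J⁺·V = [-0.4550, 0.9520, 0.7580, 0.6520]

-0.4550 0.9520 0.7580 0.6520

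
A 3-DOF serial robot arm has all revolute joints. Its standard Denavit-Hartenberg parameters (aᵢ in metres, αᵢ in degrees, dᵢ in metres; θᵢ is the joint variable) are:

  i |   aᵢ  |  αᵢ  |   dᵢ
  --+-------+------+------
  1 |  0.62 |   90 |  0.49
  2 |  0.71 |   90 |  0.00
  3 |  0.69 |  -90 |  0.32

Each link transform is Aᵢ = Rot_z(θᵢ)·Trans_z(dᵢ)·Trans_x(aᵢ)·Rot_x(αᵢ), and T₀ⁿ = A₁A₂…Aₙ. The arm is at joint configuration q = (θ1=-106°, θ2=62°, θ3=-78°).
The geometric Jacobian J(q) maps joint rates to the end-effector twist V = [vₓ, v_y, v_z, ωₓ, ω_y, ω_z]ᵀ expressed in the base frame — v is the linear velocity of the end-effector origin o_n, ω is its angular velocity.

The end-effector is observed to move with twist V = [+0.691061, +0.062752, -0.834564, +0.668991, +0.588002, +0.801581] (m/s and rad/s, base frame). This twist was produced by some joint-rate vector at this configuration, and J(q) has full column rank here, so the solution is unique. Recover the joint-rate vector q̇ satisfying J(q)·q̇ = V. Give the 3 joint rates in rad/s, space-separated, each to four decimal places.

o_n = [0.2896, -1.4388, 1.0933]
J₁: ẑ×o_n = [1.4388, 0.2896, -0.0000], ω = ẑ
J2: z=[-0.9613, 0.2756, 0.0000] o=[-0.1709, -0.5960, 0.4900] → [0.1663, 0.5800, 0.6832, -0.9613, 0.2756, 0.0000]
J3: z=[-0.2434, -0.8487, -0.4695] o=[-0.2628, -0.9164, 1.1169] → [-0.2252, -0.2650, 0.5959, -0.2434, -0.8487, -0.4695]
q̇ = J⁺·V = [0.4030, -0.4810, -0.8490]

0.4030 -0.4810 -0.8490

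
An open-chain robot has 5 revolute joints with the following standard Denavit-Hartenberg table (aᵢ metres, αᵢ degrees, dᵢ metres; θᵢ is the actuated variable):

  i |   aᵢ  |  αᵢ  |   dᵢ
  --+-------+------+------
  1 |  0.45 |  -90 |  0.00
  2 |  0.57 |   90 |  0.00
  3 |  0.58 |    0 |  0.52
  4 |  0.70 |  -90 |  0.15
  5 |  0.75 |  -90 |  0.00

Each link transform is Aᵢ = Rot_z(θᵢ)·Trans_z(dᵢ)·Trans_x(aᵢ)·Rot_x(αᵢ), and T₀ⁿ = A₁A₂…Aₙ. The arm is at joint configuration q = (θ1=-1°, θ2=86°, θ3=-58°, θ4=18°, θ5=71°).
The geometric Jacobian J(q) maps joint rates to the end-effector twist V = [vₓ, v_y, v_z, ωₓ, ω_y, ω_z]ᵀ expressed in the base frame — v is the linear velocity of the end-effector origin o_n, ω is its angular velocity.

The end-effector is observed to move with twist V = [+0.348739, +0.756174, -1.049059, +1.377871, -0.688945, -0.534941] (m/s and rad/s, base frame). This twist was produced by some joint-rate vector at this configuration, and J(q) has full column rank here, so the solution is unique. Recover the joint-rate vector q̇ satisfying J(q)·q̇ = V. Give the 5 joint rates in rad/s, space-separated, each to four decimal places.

o_n = [0.5034, -1.1077, -1.5995]
J₁: ẑ×o_n = [1.1077, 0.5034, -0.0000], ω = ẑ
J2: z=[0.0175, 0.9998, 0.0000] o=[0.4499, -0.0079, 0.0000] → [-1.5992, 0.0279, -0.0726, 0.0175, 0.9998, 0.0000]
J3: z=[0.9974, -0.0174, 0.0698] o=[0.4897, -0.0085, -0.5686] → [0.0946, 1.0291, -1.0961, 0.9974, -0.0174, 0.0698]
J4: z=[0.9974, -0.0174, 0.0698] o=[1.0212, -0.5098, -0.8389] → [0.0550, 0.7224, -0.6054, 0.9974, -0.0174, 0.0698]
J5: z=[0.0582, 0.7651, -0.6412] o=[1.2004, -0.9629, -1.3634] → [-0.2735, 0.4607, 0.5249, 0.0582, 0.7651, -0.6412]
q̇ = J⁺·V = [-0.6740, -0.6150, 0.4370, 0.9590, -0.0650]

-0.6740 -0.6150 0.4370 0.9590 -0.0650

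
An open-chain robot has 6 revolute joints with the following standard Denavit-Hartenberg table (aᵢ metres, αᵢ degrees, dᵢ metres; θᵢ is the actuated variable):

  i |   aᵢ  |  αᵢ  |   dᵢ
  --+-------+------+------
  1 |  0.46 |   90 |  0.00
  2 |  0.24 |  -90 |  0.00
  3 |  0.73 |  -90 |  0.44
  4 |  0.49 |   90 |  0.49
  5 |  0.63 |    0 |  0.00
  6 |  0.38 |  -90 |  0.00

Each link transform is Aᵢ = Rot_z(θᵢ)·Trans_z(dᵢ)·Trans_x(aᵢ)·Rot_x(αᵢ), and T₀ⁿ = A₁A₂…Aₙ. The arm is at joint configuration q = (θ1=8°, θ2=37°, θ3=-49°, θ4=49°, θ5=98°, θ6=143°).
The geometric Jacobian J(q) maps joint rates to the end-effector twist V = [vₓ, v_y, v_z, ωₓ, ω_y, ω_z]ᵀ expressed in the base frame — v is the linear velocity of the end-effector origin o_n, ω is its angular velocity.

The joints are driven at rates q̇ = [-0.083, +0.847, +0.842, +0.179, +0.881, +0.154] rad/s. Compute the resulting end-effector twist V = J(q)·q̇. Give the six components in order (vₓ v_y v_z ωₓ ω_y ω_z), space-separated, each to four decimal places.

o_n = [1.4210, 0.0521, 1.0641]
J₁: ẑ×o_n = [-0.0521, 1.4210, 0.0000], ω = ẑ
J2: z=[0.1392, -0.9903, 0.0000] o=[0.4555, 0.0640, 0.0000] → [-1.0537, -0.1481, 0.9544, 0.1392, -0.9903, 0.0000]
J3: z=[-0.5960, -0.0838, 0.7986] o=[0.6453, 0.0907, 0.1444] → [-0.0462, 1.1675, 0.0880, -0.5960, -0.0838, 0.7986]
J4: z=[0.5056, 0.7336, 0.4542] o=[0.8385, -0.4385, 0.7841] → [-0.0174, 0.1230, -0.1793, 0.5056, 0.7336, 0.4542]
J5: z=[0.0799, -0.5640, 0.8219] o=[1.5072, -0.2649, 0.8382] → [-0.3879, -0.0889, -0.0233, 0.0799, -0.5640, 0.8219]
J6: z=[0.0799, -0.5640, 0.8219] o=[1.7473, 0.2260, 1.1517] → [0.1924, -0.2612, -0.1979, 0.0799, -0.5640, 0.8219]
V = J·q̇ = [-1.2423, 0.6432, 0.7994, -0.2108, -1.3617, 1.5215]

-1.2423 0.6432 0.7994 -0.2108 -1.3617 1.5215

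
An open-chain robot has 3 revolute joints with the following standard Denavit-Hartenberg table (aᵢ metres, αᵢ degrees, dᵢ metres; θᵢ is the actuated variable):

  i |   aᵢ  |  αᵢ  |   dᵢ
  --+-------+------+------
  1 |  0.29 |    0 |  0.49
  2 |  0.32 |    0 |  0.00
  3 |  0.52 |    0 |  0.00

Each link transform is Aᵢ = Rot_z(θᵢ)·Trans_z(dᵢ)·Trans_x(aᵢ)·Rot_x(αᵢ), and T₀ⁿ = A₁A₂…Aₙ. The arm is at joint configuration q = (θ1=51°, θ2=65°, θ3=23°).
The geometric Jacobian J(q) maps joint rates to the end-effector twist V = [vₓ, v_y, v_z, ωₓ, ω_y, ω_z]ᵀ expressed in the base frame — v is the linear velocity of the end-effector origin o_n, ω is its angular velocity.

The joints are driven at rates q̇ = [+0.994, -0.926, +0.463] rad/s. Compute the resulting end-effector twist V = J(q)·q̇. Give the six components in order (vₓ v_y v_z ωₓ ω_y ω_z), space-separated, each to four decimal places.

o_n = [-0.3502, 0.8541, 0.4900]
J₁: ẑ×o_n = [-0.8541, -0.3502, 0.0000], ω = ẑ
J2: z=[0.0000, 0.0000, 1.0000] o=[0.1825, 0.2254, 0.4900] → [-0.6288, -0.5327, 0.0000, 0.0000, 0.0000, 1.0000]
J3: z=[0.0000, 0.0000, 1.0000] o=[0.0422, 0.5130, 0.4900] → [-0.3412, -0.3924, 0.0000, 0.0000, 0.0000, 1.0000]
V = J·q̇ = [-0.4247, -0.0365, 0.0000, 0.0000, 0.0000, 0.5310]

-0.4247 -0.0365 0.0000 0.0000 0.0000 0.5310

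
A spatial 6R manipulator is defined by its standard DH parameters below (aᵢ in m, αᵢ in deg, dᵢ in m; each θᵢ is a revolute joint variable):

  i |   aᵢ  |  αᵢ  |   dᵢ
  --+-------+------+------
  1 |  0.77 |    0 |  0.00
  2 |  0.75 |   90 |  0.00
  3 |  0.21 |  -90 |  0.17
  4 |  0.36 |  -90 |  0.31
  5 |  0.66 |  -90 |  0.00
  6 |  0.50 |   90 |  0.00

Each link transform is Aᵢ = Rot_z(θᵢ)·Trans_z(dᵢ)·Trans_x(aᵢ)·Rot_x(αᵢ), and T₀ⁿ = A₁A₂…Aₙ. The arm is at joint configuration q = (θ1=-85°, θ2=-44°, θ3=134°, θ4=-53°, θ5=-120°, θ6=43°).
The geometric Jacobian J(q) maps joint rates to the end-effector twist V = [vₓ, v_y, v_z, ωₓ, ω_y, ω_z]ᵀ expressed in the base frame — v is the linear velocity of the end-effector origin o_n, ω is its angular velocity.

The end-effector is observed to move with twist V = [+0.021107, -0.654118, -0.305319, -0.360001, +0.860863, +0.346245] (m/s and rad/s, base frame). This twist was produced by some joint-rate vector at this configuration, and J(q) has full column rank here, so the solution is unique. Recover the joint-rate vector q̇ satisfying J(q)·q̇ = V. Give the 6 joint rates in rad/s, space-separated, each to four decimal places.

o_n = [-0.1266, -0.6041, -0.9434]
J₁: ẑ×o_n = [0.6041, -0.1266, 0.0000], ω = ẑ
J2: z=[0.0000, 0.0000, 1.0000] o=[0.0671, -0.7671, 0.0000] → [-0.1630, -0.1937, 0.0000, 0.0000, 0.0000, 1.0000]
J3: z=[-0.7771, 0.6293, 0.0000] o=[-0.4049, -1.3499, 0.0000] → [-0.5937, -0.7331, -0.7548, -0.7771, 0.6293, 0.0000]
J4: z=[0.4527, 0.5590, -0.6947] o=[-0.4452, -1.1296, 0.1511] → [-0.2468, 0.2742, 0.0598, 0.4527, 0.5590, -0.6947]
J5: z=[0.8168, 0.0524, 0.5745] o=[-0.4336, -0.6584, 0.0916] → [-0.0855, 1.0217, 0.0283, 0.8168, 0.0524, 0.5745]
J6: z=[-0.0833, 0.9961, 0.0276] o=[-0.0568, -0.6119, -0.4483] → [-0.4933, -0.0432, 0.0689, -0.0833, 0.9961, 0.0276]
q̇ = J⁺·V = [0.9140, 0.0890, 0.4640, 0.6670, -0.3470, 0.2150]

0.9140 0.0890 0.4640 0.6670 -0.3470 0.2150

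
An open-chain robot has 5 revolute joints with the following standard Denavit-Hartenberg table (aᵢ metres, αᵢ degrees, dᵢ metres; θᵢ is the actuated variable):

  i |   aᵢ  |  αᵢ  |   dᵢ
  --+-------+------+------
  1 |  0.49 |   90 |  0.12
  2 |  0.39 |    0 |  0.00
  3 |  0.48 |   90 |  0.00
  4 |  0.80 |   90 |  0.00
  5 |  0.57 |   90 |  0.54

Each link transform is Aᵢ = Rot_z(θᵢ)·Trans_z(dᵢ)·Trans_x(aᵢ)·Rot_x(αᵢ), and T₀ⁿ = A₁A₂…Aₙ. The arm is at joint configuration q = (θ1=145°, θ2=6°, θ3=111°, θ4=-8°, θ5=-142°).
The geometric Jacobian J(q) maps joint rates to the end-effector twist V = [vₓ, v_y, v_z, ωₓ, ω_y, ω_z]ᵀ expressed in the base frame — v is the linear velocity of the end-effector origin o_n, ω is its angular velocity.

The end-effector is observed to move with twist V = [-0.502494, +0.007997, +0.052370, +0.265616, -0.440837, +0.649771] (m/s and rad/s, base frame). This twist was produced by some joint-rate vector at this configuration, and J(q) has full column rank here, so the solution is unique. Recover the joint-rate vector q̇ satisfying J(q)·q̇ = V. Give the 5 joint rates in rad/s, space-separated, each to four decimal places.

0.7970 -0.3930 -0.4020 -0.4860 -0.5920

o_n = [-0.5179, -0.3497, 0.6717]
J₁: ẑ×o_n = [0.3497, -0.5179, 0.0000], ω = ẑ
J2: z=[0.5736, 0.8192, 0.0000] o=[-0.4014, 0.2811, 0.1200] → [0.4519, -0.3165, -0.2663, 0.5736, 0.8192, 0.0000]
J3: z=[0.5736, 0.8192, 0.0000] o=[-0.7191, 0.5035, 0.1608] → [0.4186, -0.2931, -0.6542, 0.5736, 0.8192, 0.0000]
J4: z=[-0.7299, 0.5111, 0.4540] o=[-0.5406, 0.3785, 0.5884] → [0.3732, 0.0711, 0.5200, -0.7299, 0.5111, 0.4540]
J5: z=[-0.6198, -0.7749, -0.1240] o=[-0.3098, 0.0810, 1.2943] → [0.4291, -0.3600, 0.1057, -0.6198, -0.7749, -0.1240]
q̇ = J⁺·V = [0.7970, -0.3930, -0.4020, -0.4860, -0.5920]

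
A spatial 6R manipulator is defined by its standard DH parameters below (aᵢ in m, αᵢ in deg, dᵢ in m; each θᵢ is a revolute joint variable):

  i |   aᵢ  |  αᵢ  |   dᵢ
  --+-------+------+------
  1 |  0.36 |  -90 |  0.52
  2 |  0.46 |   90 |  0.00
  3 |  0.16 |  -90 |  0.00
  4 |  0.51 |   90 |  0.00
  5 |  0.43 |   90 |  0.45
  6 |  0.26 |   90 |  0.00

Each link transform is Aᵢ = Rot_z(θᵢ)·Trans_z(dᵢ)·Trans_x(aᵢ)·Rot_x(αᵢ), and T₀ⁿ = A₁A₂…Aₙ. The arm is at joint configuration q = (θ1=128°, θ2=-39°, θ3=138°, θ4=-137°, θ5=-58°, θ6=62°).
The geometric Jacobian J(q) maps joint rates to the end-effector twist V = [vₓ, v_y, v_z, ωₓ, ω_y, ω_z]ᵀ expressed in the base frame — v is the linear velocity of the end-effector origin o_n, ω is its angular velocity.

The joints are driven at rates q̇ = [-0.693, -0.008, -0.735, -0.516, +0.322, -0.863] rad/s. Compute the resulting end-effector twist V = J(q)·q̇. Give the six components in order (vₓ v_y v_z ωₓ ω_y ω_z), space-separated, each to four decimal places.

1.3954 1.0672 -0.2347 -0.0999 0.8904 -0.6816

o_n = [-0.6934, 1.2901, 1.4622]
J₁: ẑ×o_n = [-1.2901, -0.6934, 0.0000], ω = ẑ
J2: z=[-0.7880, -0.6157, 0.0000] o=[-0.2216, 0.2837, 0.5200] → [-0.5801, 0.7424, -1.0835, -0.7880, -0.6157, 0.0000]
J3: z=[0.3874, -0.4959, 0.7771] o=[-0.4417, 0.5654, 0.8095] → [-0.8869, -0.4485, 0.1560, 0.3874, -0.4959, 0.7771]
J4: z=[0.9058, 0.0478, -0.4211] o=[-0.4692, 0.4267, 0.7347] → [0.3983, -0.5646, 0.7928, 0.9058, 0.0478, -0.4211]
J5: z=[-0.1663, 0.9540, -0.2494] o=[-0.2704, 0.5776, 1.1794] → [0.4475, 0.1525, 0.2851, -0.1663, 0.9540, -0.2494]
J6: z=[-0.8106, -0.2763, -0.5164] o=[-0.5867, 1.0569, 1.4194] → [0.1086, 0.0897, -0.2185, -0.8106, -0.2763, -0.5164]
V = J·q̇ = [1.3954, 1.0672, -0.2347, -0.0999, 0.8904, -0.6816]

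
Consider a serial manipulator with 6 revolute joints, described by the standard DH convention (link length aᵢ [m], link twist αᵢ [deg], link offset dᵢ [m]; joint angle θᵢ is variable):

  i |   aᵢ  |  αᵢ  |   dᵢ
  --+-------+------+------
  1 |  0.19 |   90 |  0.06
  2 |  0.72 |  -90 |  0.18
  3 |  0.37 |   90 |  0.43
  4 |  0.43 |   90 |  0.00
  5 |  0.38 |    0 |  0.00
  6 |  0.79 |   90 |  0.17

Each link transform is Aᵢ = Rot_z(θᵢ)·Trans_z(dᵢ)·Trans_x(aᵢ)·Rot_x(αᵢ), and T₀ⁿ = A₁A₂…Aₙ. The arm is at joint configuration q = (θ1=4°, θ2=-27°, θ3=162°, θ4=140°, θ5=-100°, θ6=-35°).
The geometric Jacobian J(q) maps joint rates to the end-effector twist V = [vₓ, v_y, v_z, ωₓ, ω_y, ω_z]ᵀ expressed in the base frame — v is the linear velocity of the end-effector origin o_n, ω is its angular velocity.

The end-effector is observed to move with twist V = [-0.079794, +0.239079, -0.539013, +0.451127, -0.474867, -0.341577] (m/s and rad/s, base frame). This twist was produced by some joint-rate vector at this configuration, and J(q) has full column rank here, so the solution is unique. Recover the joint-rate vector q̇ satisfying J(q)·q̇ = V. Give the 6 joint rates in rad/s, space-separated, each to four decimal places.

0.1070 -0.0150 0.6330 -0.3170 -0.3180 -0.7830

o_n = [0.3001, -0.8542, 0.5230]
J₁: ẑ×o_n = [0.8542, 0.3001, -0.0000], ω = ẑ
J2: z=[0.0698, -0.9976, 0.0000] o=[0.1895, 0.0133, 0.0600] → [-0.4619, -0.0323, 0.0498, 0.0698, -0.9976, 0.0000]
J3: z=[0.4529, 0.0317, 0.8910] o=[0.8421, -0.1216, -0.2669] → [0.6778, -0.8406, -0.3146, 0.4529, 0.0317, 0.8910]
J4: z=[0.2083, 0.9679, -0.1403] o=[0.7160, -0.0158, 0.2760] → [0.1215, 0.0069, 0.2280, 0.2083, 0.9679, -0.1403]
J5: z=[-0.2103, 0.1844, 0.9601] o=[1.1268, -0.0891, 0.3801] → [0.7609, -0.7636, 0.3133, -0.2103, 0.1844, 0.9601]
J6: z=[-0.2103, 0.1844, 0.9601] o=[0.9858, -0.4401, 0.4166] → [0.4172, -0.6360, 0.2135, -0.2103, 0.1844, 0.9601]
q̇ = J⁺·V = [0.1070, -0.0150, 0.6330, -0.3170, -0.3180, -0.7830]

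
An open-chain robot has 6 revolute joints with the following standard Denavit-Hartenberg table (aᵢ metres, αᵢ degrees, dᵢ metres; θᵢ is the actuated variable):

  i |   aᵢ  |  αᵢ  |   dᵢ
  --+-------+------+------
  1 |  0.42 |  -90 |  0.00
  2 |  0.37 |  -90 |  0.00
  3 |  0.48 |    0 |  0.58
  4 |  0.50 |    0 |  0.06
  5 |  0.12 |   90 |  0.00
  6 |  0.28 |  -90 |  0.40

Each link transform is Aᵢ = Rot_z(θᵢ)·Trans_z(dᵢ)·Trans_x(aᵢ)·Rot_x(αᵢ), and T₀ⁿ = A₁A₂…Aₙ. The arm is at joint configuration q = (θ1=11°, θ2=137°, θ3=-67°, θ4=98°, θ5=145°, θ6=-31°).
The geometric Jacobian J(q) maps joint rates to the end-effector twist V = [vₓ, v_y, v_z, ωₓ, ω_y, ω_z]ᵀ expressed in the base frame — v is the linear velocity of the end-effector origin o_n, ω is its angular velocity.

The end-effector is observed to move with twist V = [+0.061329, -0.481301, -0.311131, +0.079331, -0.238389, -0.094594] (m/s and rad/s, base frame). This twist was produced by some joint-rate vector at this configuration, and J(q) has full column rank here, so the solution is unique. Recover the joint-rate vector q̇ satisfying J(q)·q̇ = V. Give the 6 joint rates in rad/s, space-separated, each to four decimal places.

-0.0660 -0.3090 0.6170 0.2720 -0.9320 -0.0600

o_n = [-0.3440, -0.3112, -0.0840]
J₁: ẑ×o_n = [0.3112, -0.3440, 0.0000], ω = ẑ
J2: z=[-0.1908, 0.9816, 0.0000] o=[0.4123, 0.0801, 0.0000] → [-0.0825, -0.0160, 0.8171, -0.1908, 0.9816, 0.0000]
J3: z=[-0.6695, -0.1301, 0.7314] o=[0.1467, 0.0285, -0.2523] → [0.2265, -0.2462, 0.1636, -0.6695, -0.1301, 0.7314]
J4: z=[-0.6695, -0.1301, 0.7314] o=[-0.4606, 0.3606, 0.0439] → [0.5079, -0.0004, 0.4649, -0.6695, -0.1301, 0.7314]
J5: z=[-0.6695, -0.1301, 0.7314] o=[-0.7593, 0.0402, -0.2045] → [0.2413, 0.3843, 0.2893, -0.6695, -0.1301, 0.7314]
J6: z=[0.1403, -0.9890, -0.0476] o=[-0.6718, 0.0487, -0.1228] → [-0.0555, -0.0210, 0.2736, 0.1403, -0.9890, -0.0476]
q̇ = J⁺·V = [-0.0660, -0.3090, 0.6170, 0.2720, -0.9320, -0.0600]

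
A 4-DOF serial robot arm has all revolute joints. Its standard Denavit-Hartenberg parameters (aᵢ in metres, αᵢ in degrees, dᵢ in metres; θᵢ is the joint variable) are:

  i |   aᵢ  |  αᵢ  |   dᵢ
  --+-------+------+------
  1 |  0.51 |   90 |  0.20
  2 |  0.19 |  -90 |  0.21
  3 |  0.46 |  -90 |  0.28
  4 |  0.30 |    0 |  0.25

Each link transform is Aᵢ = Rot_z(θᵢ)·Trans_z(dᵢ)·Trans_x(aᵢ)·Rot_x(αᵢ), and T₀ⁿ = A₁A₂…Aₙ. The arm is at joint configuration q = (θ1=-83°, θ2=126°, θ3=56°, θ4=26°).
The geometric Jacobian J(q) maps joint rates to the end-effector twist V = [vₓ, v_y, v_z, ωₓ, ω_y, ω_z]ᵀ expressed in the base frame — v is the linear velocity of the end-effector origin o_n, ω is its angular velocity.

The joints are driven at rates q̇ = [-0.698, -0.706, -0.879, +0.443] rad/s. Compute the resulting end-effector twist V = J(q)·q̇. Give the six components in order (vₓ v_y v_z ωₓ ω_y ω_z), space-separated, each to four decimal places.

o_n = [0.5502, -0.0938, 0.4288]
J₁: ẑ×o_n = [0.0938, 0.5502, -0.0000], ω = ẑ
J2: z=[-0.9925, -0.1219, 0.0000] o=[0.0622, -0.5062, 0.2000] → [-0.0279, 0.2271, -0.3498, -0.9925, -0.1219, 0.0000]
J3: z=[-0.0986, 0.8030, -0.5878] o=[-0.1599, -0.4209, 0.3537] → [0.2526, -0.4100, -0.6025, -0.0986, 0.8030, -0.5878]
J4: z=[0.6144, -0.4155, -0.6707] o=[0.1726, 0.0004, 0.3972] → [-0.0764, -0.2727, 0.0990, 0.6144, -0.4155, -0.6707]
V = J·q̇ = [-0.3017, -0.3048, 0.8204, 1.0596, -0.8039, -0.4785]

-0.3017 -0.3048 0.8204 1.0596 -0.8039 -0.4785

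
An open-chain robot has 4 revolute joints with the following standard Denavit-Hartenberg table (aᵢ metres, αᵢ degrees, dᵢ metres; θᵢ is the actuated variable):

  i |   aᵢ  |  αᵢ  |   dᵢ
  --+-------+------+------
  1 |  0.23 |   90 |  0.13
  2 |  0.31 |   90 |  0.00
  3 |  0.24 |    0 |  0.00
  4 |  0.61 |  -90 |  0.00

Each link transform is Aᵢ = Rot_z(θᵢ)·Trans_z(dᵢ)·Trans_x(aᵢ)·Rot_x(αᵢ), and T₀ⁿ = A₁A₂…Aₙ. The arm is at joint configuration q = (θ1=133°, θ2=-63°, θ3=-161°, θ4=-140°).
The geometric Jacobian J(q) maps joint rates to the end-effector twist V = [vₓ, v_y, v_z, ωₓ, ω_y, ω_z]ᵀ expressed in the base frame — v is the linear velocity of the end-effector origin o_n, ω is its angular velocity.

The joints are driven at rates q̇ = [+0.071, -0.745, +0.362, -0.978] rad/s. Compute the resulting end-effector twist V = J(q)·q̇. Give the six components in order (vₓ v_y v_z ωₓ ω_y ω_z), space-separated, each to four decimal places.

-0.1731 -0.2613 -0.4465 -0.9192 -0.1067 0.3507

o_n = [0.0454, 0.6034, -0.2240]
J₁: ẑ×o_n = [-0.6034, 0.0454, 0.0000], ω = ẑ
J2: z=[0.7314, 0.6820, 0.0000] o=[-0.1569, 0.1682, 0.1300] → [-0.2414, 0.2589, 0.1803, 0.7314, 0.6820, 0.0000]
J3: z=[0.6077, -0.6516, -0.4540] o=[-0.2528, 0.2711, -0.1462] → [0.2015, -0.0882, 0.3963, 0.6077, -0.6516, -0.4540]
J4: z=[0.6077, -0.6516, -0.4540] o=[-0.2397, 0.1425, 0.0560] → [0.3917, 0.0407, 0.4659, 0.6077, -0.6516, -0.4540]
V = J·q̇ = [-0.1731, -0.2613, -0.4465, -0.9192, -0.1067, 0.3507]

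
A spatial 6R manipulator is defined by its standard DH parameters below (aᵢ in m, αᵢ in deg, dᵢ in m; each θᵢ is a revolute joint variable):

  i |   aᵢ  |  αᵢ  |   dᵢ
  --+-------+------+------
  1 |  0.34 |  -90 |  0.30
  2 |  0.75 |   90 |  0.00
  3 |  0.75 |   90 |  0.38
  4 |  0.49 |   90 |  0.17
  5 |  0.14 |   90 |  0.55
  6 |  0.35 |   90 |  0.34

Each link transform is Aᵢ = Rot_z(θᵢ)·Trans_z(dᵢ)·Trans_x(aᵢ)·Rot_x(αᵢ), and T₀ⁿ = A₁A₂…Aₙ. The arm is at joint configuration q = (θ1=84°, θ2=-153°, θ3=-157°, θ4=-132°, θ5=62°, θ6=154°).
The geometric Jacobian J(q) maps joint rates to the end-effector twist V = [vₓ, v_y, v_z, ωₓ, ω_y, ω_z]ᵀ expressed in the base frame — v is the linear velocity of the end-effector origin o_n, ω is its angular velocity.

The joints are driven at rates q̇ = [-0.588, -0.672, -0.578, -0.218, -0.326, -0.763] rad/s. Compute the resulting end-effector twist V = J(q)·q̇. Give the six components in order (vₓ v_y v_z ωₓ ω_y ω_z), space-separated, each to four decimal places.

o_n = [-0.0403, -0.7276, 0.4801]
J₁: ẑ×o_n = [0.7276, -0.0403, 0.0000], ω = ẑ
J2: z=[-0.9945, 0.1045, 0.0000] o=[0.0355, 0.3381, 0.3000] → [0.0188, 0.1791, 1.0679, -0.9945, 0.1045, 0.0000]
J3: z=[-0.0475, -0.4515, -0.8910] o=[-0.0343, -0.3265, 0.6405] → [-0.2850, -0.0023, 0.0163, -0.0475, -0.4515, -0.8910]
J4: z=[-0.8791, 0.4425, -0.1774] o=[0.3034, 0.0831, -0.0115] → [0.0737, 0.4931, 0.8648, -0.8791, 0.4425, -0.1774]
J5: z=[-0.3842, -0.8779, -0.2856] o=[0.0157, 0.0687, 0.4198] → [-0.2804, 0.0392, 0.2568, -0.3842, -0.8779, -0.2856]
J6: z=[0.1636, -0.3692, 0.9148] o=[-0.3228, -0.3715, 0.3027] → [0.2603, 0.2294, 0.0460, 0.1636, -0.3692, 0.9148]
V = J·q̇ = [-0.3990, -0.3906, -1.0344, 0.8878, 0.6622, -0.6392]

-0.3990 -0.3906 -1.0344 0.8878 0.6622 -0.6392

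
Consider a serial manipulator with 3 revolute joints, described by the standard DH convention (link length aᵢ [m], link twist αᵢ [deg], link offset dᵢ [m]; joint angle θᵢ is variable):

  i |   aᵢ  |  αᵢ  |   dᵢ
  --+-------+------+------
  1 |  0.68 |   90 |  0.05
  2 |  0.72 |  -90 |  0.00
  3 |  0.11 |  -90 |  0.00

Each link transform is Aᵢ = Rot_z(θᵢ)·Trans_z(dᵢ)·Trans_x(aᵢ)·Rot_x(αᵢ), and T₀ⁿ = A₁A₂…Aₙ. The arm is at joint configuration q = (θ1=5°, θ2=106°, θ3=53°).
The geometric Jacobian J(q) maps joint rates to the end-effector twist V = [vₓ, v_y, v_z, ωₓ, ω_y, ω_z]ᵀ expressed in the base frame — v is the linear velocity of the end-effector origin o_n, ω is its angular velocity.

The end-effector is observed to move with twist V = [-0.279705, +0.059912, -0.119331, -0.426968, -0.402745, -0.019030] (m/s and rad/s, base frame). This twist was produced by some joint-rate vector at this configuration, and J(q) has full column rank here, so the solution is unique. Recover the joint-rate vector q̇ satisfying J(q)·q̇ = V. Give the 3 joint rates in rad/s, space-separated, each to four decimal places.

o_n = [0.4539, 0.1279, 0.8057]
J₁: ẑ×o_n = [-0.1279, 0.4539, 0.0000], ω = ẑ
J2: z=[0.0872, -0.9962, 0.0000] o=[0.6774, 0.0593, 0.0500] → [-0.7529, -0.0659, -0.2167, 0.0872, -0.9962, 0.0000]
J3: z=[-0.9576, -0.0838, -0.2756] o=[0.4797, 0.0420, 0.7421] → [0.0184, 0.0681, -0.0844, -0.9576, -0.0838, -0.2756]
q̇ = J⁺·V = [0.1130, 0.3640, 0.4790]

0.1130 0.3640 0.4790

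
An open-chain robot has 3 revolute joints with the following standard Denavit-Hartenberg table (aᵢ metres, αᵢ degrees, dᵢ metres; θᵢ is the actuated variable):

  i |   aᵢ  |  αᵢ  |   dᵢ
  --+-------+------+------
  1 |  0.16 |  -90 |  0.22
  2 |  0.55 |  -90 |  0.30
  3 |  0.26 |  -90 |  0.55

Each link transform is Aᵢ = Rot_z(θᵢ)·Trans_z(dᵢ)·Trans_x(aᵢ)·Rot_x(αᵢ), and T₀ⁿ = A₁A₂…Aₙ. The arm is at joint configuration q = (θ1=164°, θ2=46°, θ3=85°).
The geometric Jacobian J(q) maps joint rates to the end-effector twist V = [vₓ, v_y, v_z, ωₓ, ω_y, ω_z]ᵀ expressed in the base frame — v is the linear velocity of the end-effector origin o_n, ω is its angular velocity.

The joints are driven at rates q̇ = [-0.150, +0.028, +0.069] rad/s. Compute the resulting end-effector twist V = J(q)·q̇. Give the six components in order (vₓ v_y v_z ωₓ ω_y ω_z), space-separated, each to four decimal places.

o_n = [-0.1672, 0.0053, -0.5740]
J₁: ẑ×o_n = [-0.0053, -0.1672, 0.0000], ω = ẑ
J2: z=[-0.2756, -0.9613, 0.0000] o=[-0.1538, 0.0441, 0.2200] → [0.7632, -0.2189, -0.0022, -0.2756, -0.9613, 0.0000]
J3: z=[0.6915, -0.1983, -0.6947] o=[-0.6038, -0.1390, -0.1756] → [0.1792, -0.0278, 0.1863, 0.6915, -0.1983, -0.6947]
V = J·q̇ = [0.0345, 0.0170, 0.0128, 0.0400, -0.0406, -0.1979]

0.0345 0.0170 0.0128 0.0400 -0.0406 -0.1979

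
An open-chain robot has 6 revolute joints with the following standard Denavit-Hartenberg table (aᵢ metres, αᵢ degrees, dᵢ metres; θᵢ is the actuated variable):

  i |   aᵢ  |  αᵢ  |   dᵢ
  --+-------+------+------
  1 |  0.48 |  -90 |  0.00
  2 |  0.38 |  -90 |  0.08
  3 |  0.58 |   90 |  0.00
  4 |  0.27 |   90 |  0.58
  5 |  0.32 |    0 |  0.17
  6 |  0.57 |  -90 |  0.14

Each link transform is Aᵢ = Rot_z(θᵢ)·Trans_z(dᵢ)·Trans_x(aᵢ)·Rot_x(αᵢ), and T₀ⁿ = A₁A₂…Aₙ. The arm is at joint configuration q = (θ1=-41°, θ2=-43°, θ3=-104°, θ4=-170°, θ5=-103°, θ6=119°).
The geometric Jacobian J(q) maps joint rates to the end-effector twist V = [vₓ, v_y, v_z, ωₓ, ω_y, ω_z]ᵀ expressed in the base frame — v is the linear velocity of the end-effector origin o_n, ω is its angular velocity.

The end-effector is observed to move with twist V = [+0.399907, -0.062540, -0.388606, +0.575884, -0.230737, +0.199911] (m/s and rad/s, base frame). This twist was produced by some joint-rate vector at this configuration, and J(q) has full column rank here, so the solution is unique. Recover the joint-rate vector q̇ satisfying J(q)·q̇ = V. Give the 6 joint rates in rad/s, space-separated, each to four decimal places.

-0.1360 -0.0190 0.4770 -0.6920 -0.0480 -0.2800

o_n = [0.3148, -0.5720, -0.1164]
J₁: ẑ×o_n = [0.5720, 0.3148, -0.0000], ω = ẑ
J2: z=[0.6561, 0.7547, 0.0000] o=[0.3623, -0.3149, 0.0000] → [-0.0879, 0.0764, -0.1328, 0.6561, 0.7547, 0.0000]
J3: z=[0.5147, -0.4474, -0.7314] o=[0.6245, -0.4369, 0.2592] → [0.0692, 0.4198, -0.2081, 0.5147, -0.4474, -0.7314]
J4: z=[-0.6943, 0.2830, -0.6617] o=[0.9163, 0.0552, 0.1635] → [-0.4942, 0.2037, 0.6056, -0.6943, 0.2830, -0.6617]
J5: z=[0.4195, -0.5880, -0.6916] o=[0.3557, 0.0147, -0.1422] → [-0.4209, 0.0175, -0.2702, 0.4195, -0.5880, -0.6916]
J6: z=[0.4195, -0.5880, -0.6916] o=[0.6856, -0.1189, -0.0743] → [-0.2885, 0.2741, -0.4081, 0.4195, -0.5880, -0.6916]
q̇ = J⁺·V = [-0.1360, -0.0190, 0.4770, -0.6920, -0.0480, -0.2800]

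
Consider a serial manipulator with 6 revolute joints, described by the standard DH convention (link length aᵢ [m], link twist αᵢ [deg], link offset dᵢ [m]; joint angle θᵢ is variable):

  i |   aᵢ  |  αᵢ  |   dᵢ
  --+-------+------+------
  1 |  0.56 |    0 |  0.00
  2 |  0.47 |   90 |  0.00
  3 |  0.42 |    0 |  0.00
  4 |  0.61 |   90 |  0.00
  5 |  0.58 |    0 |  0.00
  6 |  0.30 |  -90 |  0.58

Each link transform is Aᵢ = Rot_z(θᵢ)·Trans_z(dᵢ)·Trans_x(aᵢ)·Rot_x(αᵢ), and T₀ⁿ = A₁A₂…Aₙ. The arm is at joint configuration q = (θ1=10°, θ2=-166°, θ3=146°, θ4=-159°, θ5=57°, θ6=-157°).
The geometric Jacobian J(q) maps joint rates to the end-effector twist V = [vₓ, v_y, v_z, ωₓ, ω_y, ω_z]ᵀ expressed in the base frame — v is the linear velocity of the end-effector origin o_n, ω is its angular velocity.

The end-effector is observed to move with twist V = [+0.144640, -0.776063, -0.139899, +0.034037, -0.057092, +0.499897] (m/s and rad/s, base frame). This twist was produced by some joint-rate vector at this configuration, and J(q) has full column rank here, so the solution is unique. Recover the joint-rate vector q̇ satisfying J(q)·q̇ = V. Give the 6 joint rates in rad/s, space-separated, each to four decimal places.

o_n = [-0.2961, -0.0711, -0.5268]
J₁: ẑ×o_n = [0.0711, -0.2961, 0.0000], ω = ẑ
J2: z=[0.0000, 0.0000, 1.0000] o=[0.5515, 0.0972, 0.0000] → [0.1683, -0.8476, 0.0000, 0.0000, 0.0000, 1.0000]
J3: z=[-0.4067, 0.9135, 0.0000] o=[0.1221, -0.0939, 0.0000] → [-0.4813, -0.2143, 0.3727, -0.4067, 0.9135, 0.0000]
J4: z=[-0.4067, 0.9135, 0.0000] o=[0.4402, 0.0477, 0.2349] → [-0.6958, -0.3098, 0.7209, -0.4067, 0.9135, 0.0000]
J5: z=[0.2055, 0.0915, -0.9744] o=[-0.1028, -0.1940, 0.0976] → [0.0627, 0.3167, 0.0430, 0.2055, 0.0915, -0.9744]
J6: z=[0.2055, 0.0915, -0.9744] o=[-0.5818, 0.1251, 0.0266] → [-0.2418, -0.1647, -0.0665, 0.2055, 0.0915, -0.9744]
q̇ = J⁺·V = [-0.4530, 0.9870, 0.1890, -0.2550, -0.2210, 0.2560]

-0.4530 0.9870 0.1890 -0.2550 -0.2210 0.2560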